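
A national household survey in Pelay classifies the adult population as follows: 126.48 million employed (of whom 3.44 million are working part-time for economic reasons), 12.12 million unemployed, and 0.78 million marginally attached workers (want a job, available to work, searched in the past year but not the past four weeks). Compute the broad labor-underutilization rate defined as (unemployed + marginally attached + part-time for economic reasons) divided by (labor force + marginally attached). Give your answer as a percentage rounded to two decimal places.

Labor force = 126.48 + 12.12 = 138.60 million.
Numerator = 12.12 + 0.78 + 3.44 = 16.34 million.
Denominator = 138.60 + 0.78 = 139.38 million.
Broad rate = 16.34 / 139.38 = 11.72%.

Broad underutilization rate ≈ 11.72%.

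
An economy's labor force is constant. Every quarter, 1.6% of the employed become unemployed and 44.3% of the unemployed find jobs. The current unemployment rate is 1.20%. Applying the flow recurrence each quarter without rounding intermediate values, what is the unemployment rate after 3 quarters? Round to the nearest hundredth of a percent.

With a fixed labor force, u_{t+1} = u_t + s·(1−u_t) − f·u_t = u_t·(1−s−f) + s.
Here 1−s−f = 0.541 and s = 0.016.
u_1 = 0.012000 × 0.541 + 0.016 = 0.022492.
u_2 = 0.022492 × 0.541 + 0.016 = 0.028168.
u_3 = 0.028168 × 0.541 + 0.016 = 0.031239.

Unemployment rate after three quarters ≈ 3.12%.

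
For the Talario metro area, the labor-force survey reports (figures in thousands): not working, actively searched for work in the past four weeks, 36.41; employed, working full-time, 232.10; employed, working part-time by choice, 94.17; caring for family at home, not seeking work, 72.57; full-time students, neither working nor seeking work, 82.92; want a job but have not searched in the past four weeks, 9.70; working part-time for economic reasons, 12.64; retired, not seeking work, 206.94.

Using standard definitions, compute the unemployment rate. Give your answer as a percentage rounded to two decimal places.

Employed = 232.10 + 94.17 + 12.64 = 338.91 thousand (anyone who worked, including part-time for economic reasons, counts as employed).
Unemployed = 36.41 thousand.
Labor force = 338.91 + 36.41 = 375.32 thousand.
Unemployment rate = 36.41 / 375.32 = 9.70%.

Unemployment rate ≈ 9.70%.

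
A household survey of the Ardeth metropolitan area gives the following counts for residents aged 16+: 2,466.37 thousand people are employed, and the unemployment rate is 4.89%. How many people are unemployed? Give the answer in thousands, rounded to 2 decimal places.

About 126.81 thousand are unemployed.

Let U be the number unemployed. The labor force is E + U, and U/(E+U) = 0.0489.
So U = 0.0489 × 2,466.37 / (1 − 0.0489) = 120.6055 / 0.9511 ≈ 126.81 thousand.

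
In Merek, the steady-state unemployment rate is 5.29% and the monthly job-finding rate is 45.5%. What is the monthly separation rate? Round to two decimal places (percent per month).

From u* = s/(s+f): s = u·f/(1−u).
s = 0.0529 × 45.5 / (1 − 0.0529) = 2.4070 / 0.9471 ≈ 2.54% per month.

Separation rate ≈ 2.54% per month.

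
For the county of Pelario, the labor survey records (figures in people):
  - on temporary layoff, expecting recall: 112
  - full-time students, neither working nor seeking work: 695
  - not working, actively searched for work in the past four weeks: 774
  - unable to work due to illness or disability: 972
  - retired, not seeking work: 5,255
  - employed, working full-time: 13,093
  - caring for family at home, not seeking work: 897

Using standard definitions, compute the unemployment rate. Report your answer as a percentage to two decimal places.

Employed = 13,093.
Unemployed = 112 + 774 = 886 (jobless and actively searching, or on temporary layoff).
Labor force = 13,093 + 886 = 13,979.
Unemployment rate = 886 / 13,979 = 6.34%.

Unemployment rate ≈ 6.34%.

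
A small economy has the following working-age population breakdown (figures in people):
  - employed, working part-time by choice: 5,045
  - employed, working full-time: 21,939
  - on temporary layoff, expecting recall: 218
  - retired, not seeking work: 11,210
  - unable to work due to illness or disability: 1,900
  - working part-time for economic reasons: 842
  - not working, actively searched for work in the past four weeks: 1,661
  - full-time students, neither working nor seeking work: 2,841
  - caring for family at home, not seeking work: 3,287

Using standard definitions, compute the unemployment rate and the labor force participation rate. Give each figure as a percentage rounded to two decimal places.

Unemployment rate ≈ 6.33%; labor force participation rate ≈ 60.69%.

Employed = 5,045 + 21,939 + 842 = 27,826 (anyone who worked, including part-time for economic reasons, counts as employed).
Unemployed = 218 + 1,661 = 1,879 (jobless and actively searching, or on temporary layoff).
Labor force = 27,826 + 1,879 = 29,705.
Not in labor force = 11,210 + 1,900 + 2,841 + 3,287 = 19,238 (those not working and not actively searching are outside the labor force).
Civilian working-age population = 29,705 + 19,238 = 48,943.
Unemployment rate = 1,879 / 29,705 = 6.33%.
Labor force participation rate = 29,705 / 48,943 = 60.69%.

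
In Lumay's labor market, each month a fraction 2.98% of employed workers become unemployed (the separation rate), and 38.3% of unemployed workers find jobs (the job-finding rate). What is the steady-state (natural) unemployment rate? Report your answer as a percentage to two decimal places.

At steady state the flows balance: s·E = f·U, so U/(E+U) = s/(s+f).
u* = 2.98 / (2.98 + 38.3) = 2.98 / 41.28 = 7.22%.

Steady-state unemployment rate ≈ 7.22%.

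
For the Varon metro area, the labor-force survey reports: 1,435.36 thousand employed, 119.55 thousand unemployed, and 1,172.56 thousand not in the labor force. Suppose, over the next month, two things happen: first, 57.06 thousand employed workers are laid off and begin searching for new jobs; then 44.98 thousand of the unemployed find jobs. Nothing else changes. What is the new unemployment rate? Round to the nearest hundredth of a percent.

Initially, labor force = 1,435.36 + 119.55 = 1,554.91 thousand, so u = 119.55/1,554.91 = 7.69%.
After the first change, employed falls and unemployed rises by 57.06; labor force unchanged → E = 1,378.30, U = 176.61, labor force = 1,554.91 thousand.
After the second change, unemployed falls and employed rises by 44.98; labor force unchanged → E = 1,423.28, U = 131.63, labor force = 1,554.91 thousand.
New unemployment rate = 131.63 / 1,554.91 = 8.47%.

New unemployment rate ≈ 8.47%.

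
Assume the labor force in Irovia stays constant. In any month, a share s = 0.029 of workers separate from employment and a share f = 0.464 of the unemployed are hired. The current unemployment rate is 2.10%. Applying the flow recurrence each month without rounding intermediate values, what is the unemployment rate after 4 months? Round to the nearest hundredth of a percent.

Unemployment rate after four months ≈ 5.63%.

With a fixed labor force, u_{t+1} = u_t + s·(1−u_t) − f·u_t = u_t·(1−s−f) + s.
Here 1−s−f = 0.507 and s = 0.029.
u_1 = 0.021000 × 0.507 + 0.029 = 0.039647.
u_2 = 0.039647 × 0.507 + 0.029 = 0.049101.
u_3 = 0.049101 × 0.507 + 0.029 = 0.053894.
u_4 = 0.053894 × 0.507 + 0.029 = 0.056324.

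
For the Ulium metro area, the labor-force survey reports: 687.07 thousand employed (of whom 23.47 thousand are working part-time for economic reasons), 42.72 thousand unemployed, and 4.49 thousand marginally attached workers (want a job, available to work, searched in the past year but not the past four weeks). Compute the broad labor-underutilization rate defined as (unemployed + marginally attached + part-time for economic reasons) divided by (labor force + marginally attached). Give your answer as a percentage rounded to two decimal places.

Broad underutilization rate ≈ 9.63%.

Labor force = 687.07 + 42.72 = 729.79 thousand.
Numerator = 42.72 + 4.49 + 23.47 = 70.68 thousand.
Denominator = 729.79 + 4.49 = 734.28 thousand.
Broad rate = 70.68 / 734.28 = 9.63%.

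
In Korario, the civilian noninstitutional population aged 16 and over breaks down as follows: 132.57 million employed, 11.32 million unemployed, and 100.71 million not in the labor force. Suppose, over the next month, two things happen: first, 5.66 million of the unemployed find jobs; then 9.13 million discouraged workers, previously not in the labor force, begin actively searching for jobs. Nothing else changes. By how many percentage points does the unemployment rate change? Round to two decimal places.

Initially, labor force = 132.57 + 11.32 = 143.89 million, so u = 11.32/143.89 = 7.87%.
After the first change, unemployed falls and employed rises by 5.66; labor force unchanged → E = 138.23, U = 5.66, labor force = 143.89 million.
After the second change, unemployed and labor force both rise by 9.13 → E = 138.23, U = 14.79, labor force = 153.02 million.
New unemployment rate = 14.79 / 153.02 = 9.67%.
Change = 9.67% − 7.87% = +1.80 percentage points.

The unemployment rate changes by +1.80 percentage points.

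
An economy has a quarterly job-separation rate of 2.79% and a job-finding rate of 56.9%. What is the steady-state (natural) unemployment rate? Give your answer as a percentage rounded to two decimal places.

Steady-state unemployment rate ≈ 4.67%.

At steady state the flows balance: s·E = f·U, so U/(E+U) = s/(s+f).
u* = 2.79 / (2.79 + 56.9) = 2.79 / 59.69 = 4.67%.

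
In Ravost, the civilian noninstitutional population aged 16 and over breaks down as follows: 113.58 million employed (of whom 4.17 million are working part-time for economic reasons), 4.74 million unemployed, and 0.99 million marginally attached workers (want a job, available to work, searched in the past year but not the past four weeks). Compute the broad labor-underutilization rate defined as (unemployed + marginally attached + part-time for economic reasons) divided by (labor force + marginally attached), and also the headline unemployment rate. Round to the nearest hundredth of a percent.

Broad underutilization rate ≈ 8.30%; headline unemployment rate ≈ 4.01%.

Labor force = 113.58 + 4.74 = 118.32 million.
Numerator = 4.74 + 0.99 + 4.17 = 9.90 million.
Denominator = 118.32 + 0.99 = 119.31 million.
Broad rate = 9.90 / 119.31 = 8.30%.
Headline unemployment rate = 4.74 / 118.32 = 4.01%.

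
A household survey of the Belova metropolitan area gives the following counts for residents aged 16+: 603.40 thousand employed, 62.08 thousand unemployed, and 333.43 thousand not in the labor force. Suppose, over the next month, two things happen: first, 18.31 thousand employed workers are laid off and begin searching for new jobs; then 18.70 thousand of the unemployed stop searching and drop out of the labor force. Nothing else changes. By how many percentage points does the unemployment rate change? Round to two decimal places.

The unemployment rate changes by +0.21 percentage points.

Initially, labor force = 603.40 + 62.08 = 665.48 thousand, so u = 62.08/665.48 = 9.33%.
After the first change, employed falls and unemployed rises by 18.31; labor force unchanged → E = 585.09, U = 80.39, labor force = 665.48 thousand.
After the second change, unemployed and labor force both fall by 18.70 → E = 585.09, U = 61.69, labor force = 646.78 thousand.
New unemployment rate = 61.69 / 646.78 = 9.54%.
Change = 9.54% − 9.33% = +0.21 percentage points.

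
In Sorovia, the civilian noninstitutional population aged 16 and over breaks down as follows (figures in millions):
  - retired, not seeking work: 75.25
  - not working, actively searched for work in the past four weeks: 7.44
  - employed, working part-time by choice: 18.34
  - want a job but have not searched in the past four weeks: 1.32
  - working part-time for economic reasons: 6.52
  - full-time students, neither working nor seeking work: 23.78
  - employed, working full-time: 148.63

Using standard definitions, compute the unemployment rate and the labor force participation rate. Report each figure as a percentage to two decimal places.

Unemployment rate ≈ 4.11%; labor force participation rate ≈ 64.32%.

Employed = 18.34 + 6.52 + 148.63 = 173.49 million (anyone who worked, including part-time for economic reasons, counts as employed).
Unemployed = 7.44 million.
Labor force = 173.49 + 7.44 = 180.93 million.
Not in labor force = 75.25 + 1.32 + 23.78 = 100.35 million (those not working and not actively searching are outside the labor force — including those who want a job but have given up searching).
Civilian working-age population = 180.93 + 100.35 = 281.28 million.
Unemployment rate = 7.44 / 180.93 = 4.11%.
Labor force participation rate = 180.93 / 281.28 = 64.32%.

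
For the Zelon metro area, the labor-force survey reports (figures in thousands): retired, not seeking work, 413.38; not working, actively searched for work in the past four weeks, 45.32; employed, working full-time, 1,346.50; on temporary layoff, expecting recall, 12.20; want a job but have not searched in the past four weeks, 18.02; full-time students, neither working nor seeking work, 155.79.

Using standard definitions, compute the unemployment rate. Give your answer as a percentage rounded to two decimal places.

Employed = 1,346.50 thousand.
Unemployed = 45.32 + 12.20 = 57.52 thousand (jobless and actively searching, or on temporary layoff).
Labor force = 1,346.50 + 57.52 = 1,404.02 thousand.
Unemployment rate = 57.52 / 1,404.02 = 4.10%.

Unemployment rate ≈ 4.10%.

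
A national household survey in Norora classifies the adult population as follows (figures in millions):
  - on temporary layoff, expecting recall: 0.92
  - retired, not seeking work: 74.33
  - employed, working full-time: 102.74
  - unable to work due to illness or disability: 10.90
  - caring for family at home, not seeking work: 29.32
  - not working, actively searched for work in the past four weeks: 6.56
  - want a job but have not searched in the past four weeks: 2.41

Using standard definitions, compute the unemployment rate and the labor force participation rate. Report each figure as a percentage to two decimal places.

Employed = 102.74 million.
Unemployed = 0.92 + 6.56 = 7.48 million (jobless and actively searching, or on temporary layoff).
Labor force = 102.74 + 7.48 = 110.22 million.
Not in labor force = 74.33 + 10.90 + 29.32 + 2.41 = 116.96 million (those not working and not actively searching are outside the labor force — including those who want a job but have given up searching).
Civilian working-age population = 110.22 + 116.96 = 227.18 million.
Unemployment rate = 7.48 / 110.22 = 6.79%.
Labor force participation rate = 110.22 / 227.18 = 48.52%.

Unemployment rate ≈ 6.79%; labor force participation rate ≈ 48.52%.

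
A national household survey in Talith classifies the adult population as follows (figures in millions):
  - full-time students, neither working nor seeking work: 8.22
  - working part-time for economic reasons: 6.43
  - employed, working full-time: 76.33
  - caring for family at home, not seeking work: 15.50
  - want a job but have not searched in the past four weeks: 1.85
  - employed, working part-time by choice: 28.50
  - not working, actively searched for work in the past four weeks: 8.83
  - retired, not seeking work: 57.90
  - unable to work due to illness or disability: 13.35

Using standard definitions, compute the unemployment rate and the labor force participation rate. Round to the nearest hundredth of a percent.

Unemployment rate ≈ 7.35%; labor force participation rate ≈ 55.36%.

Employed = 6.43 + 76.33 + 28.50 = 111.26 million (anyone who worked, including part-time for economic reasons, counts as employed).
Unemployed = 8.83 million.
Labor force = 111.26 + 8.83 = 120.09 million.
Not in labor force = 8.22 + 15.50 + 1.85 + 57.90 + 13.35 = 96.82 million (those not working and not actively searching are outside the labor force — including those who want a job but have given up searching).
Civilian working-age population = 120.09 + 96.82 = 216.91 million.
Unemployment rate = 8.83 / 120.09 = 7.35%.
Labor force participation rate = 120.09 / 216.91 = 55.36%.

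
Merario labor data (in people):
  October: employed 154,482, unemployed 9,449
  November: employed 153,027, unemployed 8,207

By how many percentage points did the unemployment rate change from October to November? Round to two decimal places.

The unemployment rate changed by −0.67 percentage points.

October: labor force = 154,482 + 9,449 = 163,931; u = 9,449/163,931 = 5.76%.
November: labor force = 153,027 + 8,207 = 161,234; u = 8,207/161,234 = 5.09%.
Change = 5.09% − 5.76% = −0.67 pp.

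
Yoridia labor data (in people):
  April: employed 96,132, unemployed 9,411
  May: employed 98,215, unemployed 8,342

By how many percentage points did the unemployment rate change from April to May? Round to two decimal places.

The unemployment rate changed by −1.09 percentage points.

April: labor force = 96,132 + 9,411 = 105,543; u = 9,411/105,543 = 8.92%.
May: labor force = 98,215 + 8,342 = 106,557; u = 8,342/106,557 = 7.83%.
Change = 7.83% − 8.92% = −1.09 pp.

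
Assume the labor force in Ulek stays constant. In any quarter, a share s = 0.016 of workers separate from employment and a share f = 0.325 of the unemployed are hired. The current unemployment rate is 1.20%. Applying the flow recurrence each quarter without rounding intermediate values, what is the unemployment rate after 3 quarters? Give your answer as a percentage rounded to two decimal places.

With a fixed labor force, u_{t+1} = u_t + s·(1−u_t) − f·u_t = u_t·(1−s−f) + s.
Here 1−s−f = 0.659 and s = 0.016.
u_1 = 0.012000 × 0.659 + 0.016 = 0.023908.
u_2 = 0.023908 × 0.659 + 0.016 = 0.031755.
u_3 = 0.031755 × 0.659 + 0.016 = 0.036927.

Unemployment rate after three quarters ≈ 3.69%.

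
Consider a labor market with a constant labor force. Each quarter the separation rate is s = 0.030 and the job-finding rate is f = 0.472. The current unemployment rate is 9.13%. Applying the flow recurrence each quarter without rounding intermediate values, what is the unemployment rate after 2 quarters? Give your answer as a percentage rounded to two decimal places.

With a fixed labor force, u_{t+1} = u_t + s·(1−u_t) − f·u_t = u_t·(1−s−f) + s.
Here 1−s−f = 0.498 and s = 0.030.
u_1 = 0.091300 × 0.498 + 0.030 = 0.075467.
u_2 = 0.075467 × 0.498 + 0.030 = 0.067583.

Unemployment rate after two quarters ≈ 6.76%.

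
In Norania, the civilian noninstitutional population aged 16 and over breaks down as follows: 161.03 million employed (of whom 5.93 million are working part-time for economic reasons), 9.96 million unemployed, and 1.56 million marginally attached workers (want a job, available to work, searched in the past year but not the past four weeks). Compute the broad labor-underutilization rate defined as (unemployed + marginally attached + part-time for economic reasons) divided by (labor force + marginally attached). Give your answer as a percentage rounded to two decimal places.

Broad underutilization rate ≈ 10.11%.

Labor force = 161.03 + 9.96 = 170.99 million.
Numerator = 9.96 + 1.56 + 5.93 = 17.45 million.
Denominator = 170.99 + 1.56 = 172.55 million.
Broad rate = 17.45 / 172.55 = 10.11%.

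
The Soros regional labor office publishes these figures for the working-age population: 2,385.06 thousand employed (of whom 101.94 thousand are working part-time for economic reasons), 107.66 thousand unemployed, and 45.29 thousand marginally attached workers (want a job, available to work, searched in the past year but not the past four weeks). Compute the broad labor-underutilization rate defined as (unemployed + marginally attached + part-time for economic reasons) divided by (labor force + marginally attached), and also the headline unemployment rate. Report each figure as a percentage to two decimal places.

Labor force = 2,385.06 + 107.66 = 2,492.72 thousand.
Numerator = 107.66 + 45.29 + 101.94 = 254.89 thousand.
Denominator = 2,492.72 + 45.29 = 2,538.01 thousand.
Broad rate = 254.89 / 2,538.01 = 10.04%.
Headline unemployment rate = 107.66 / 2,492.72 = 4.32%.

Broad underutilization rate ≈ 10.04%; headline unemployment rate ≈ 4.32%.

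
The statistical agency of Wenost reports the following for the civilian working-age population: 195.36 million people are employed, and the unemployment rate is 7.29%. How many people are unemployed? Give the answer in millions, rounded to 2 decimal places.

Let U be the number unemployed. The labor force is E + U, and U/(E+U) = 0.0729.
So U = 0.0729 × 195.36 / (1 − 0.0729) = 14.2417 / 0.9271 ≈ 15.36 million.

About 15.36 million are unemployed.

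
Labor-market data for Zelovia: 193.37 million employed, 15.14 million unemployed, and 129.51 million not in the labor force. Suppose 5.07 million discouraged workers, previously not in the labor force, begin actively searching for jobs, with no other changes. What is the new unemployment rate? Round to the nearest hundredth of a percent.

New unemployment rate ≈ 9.46%.

Initially, labor force = 193.37 + 15.14 = 208.51 million, so u = 15.14/208.51 = 7.26%.
After the change, unemployed and labor force both rise by 5.07 → E = 193.37, U = 20.21, labor force = 213.58 million.
New unemployment rate = 20.21 / 213.58 = 9.46%.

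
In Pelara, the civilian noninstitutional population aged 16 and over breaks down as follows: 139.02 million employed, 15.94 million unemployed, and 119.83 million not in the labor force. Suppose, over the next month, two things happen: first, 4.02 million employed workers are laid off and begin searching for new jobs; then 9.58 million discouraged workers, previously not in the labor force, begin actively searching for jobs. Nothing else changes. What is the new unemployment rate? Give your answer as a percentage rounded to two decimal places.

Initially, labor force = 139.02 + 15.94 = 154.96 million, so u = 15.94/154.96 = 10.29%.
After the first change, employed falls and unemployed rises by 4.02; labor force unchanged → E = 135.00, U = 19.96, labor force = 154.96 million.
After the second change, unemployed and labor force both rise by 9.58 → E = 135.00, U = 29.54, labor force = 164.54 million.
New unemployment rate = 29.54 / 164.54 = 17.95%.

New unemployment rate ≈ 17.95%.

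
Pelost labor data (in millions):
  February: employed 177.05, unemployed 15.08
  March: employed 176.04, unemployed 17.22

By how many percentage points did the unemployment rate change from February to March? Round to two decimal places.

The unemployment rate changed by +1.06 percentage points.

February: labor force = 177.05 + 15.08 = 192.13; u = 15.08/192.13 = 7.85%.
March: labor force = 176.04 + 17.22 = 193.26; u = 17.22/193.26 = 8.91%.
Change = 8.91% − 7.85% = +1.06 pp.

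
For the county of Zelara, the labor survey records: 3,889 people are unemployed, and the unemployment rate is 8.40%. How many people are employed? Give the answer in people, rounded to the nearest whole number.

About 42,409 are employed.

Labor force = U / u = 3,889 / 0.0840 ≈ 46,298.
Employed = labor force − unemployed = 46,298 − 3,889 = 42,409.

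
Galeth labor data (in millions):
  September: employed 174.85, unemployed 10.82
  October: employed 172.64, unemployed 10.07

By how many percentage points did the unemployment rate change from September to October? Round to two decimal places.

The unemployment rate changed by −0.32 percentage points.

September: labor force = 174.85 + 10.82 = 185.67; u = 10.82/185.67 = 5.83%.
October: labor force = 172.64 + 10.07 = 182.71; u = 10.07/182.71 = 5.51%.
Change = 5.51% − 5.83% = −0.32 pp.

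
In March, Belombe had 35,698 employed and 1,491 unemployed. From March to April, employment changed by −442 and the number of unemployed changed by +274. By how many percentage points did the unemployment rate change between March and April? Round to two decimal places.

The unemployment rate changed by +0.76 percentage points.

March: labor force = 35,698 + 1,491 = 37,189; u = 1,491/37,189 = 4.01%.
April: labor force = 35,256 + 1,765 = 37,021; u = 1,765/37,021 = 4.77%.
Change = 4.77% − 4.01% = +0.76 pp.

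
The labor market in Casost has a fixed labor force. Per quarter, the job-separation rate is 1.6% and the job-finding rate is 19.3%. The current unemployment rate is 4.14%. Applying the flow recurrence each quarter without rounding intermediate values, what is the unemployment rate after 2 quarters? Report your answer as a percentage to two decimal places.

Unemployment rate after two quarters ≈ 5.46%.

With a fixed labor force, u_{t+1} = u_t + s·(1−u_t) − f·u_t = u_t·(1−s−f) + s.
Here 1−s−f = 0.791 and s = 0.016.
u_1 = 0.041400 × 0.791 + 0.016 = 0.048747.
u_2 = 0.048747 × 0.791 + 0.016 = 0.054559.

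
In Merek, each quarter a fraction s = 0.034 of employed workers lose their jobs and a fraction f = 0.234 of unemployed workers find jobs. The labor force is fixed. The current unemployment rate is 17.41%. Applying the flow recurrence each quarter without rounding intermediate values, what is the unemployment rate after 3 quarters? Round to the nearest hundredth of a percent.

Unemployment rate after three quarters ≈ 14.54%.

With a fixed labor force, u_{t+1} = u_t + s·(1−u_t) − f·u_t = u_t·(1−s−f) + s.
Here 1−s−f = 0.732 and s = 0.034.
u_1 = 0.174100 × 0.732 + 0.034 = 0.161441.
u_2 = 0.161441 × 0.732 + 0.034 = 0.152175.
u_3 = 0.152175 × 0.732 + 0.034 = 0.145392.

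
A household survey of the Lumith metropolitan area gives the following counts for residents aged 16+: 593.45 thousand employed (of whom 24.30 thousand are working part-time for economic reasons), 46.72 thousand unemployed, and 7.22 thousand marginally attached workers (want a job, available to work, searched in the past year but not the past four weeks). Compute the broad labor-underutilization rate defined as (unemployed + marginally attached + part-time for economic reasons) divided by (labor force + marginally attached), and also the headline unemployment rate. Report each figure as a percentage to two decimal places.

Broad underutilization rate ≈ 12.09%; headline unemployment rate ≈ 7.30%.

Labor force = 593.45 + 46.72 = 640.17 thousand.
Numerator = 46.72 + 7.22 + 24.30 = 78.24 thousand.
Denominator = 640.17 + 7.22 = 647.39 thousand.
Broad rate = 78.24 / 647.39 = 12.09%.
Headline unemployment rate = 46.72 / 640.17 = 7.30%.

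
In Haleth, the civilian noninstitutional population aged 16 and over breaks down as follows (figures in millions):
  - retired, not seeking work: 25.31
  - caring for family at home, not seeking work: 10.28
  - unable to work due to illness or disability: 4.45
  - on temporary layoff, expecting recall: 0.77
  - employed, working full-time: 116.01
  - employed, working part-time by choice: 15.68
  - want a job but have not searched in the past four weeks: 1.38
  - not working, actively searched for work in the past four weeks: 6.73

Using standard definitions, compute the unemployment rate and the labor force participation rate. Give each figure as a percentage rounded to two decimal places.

Unemployment rate ≈ 5.39%; labor force participation rate ≈ 77.07%.

Employed = 116.01 + 15.68 = 131.69 million.
Unemployed = 0.77 + 6.73 = 7.50 million (jobless and actively searching, or on temporary layoff).
Labor force = 131.69 + 7.50 = 139.19 million.
Not in labor force = 25.31 + 10.28 + 4.45 + 1.38 = 41.42 million (those not working and not actively searching are outside the labor force — including those who want a job but have given up searching).
Civilian working-age population = 139.19 + 41.42 = 180.61 million.
Unemployment rate = 7.50 / 139.19 = 5.39%.
Labor force participation rate = 139.19 / 180.61 = 77.07%.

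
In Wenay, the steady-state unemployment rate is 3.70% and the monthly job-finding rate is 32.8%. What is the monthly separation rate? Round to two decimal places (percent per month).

From u* = s/(s+f): s = u·f/(1−u).
s = 0.0370 × 32.8 / (1 − 0.0370) = 1.2136 / 0.9630 ≈ 1.26% per month.

Separation rate ≈ 1.26% per month.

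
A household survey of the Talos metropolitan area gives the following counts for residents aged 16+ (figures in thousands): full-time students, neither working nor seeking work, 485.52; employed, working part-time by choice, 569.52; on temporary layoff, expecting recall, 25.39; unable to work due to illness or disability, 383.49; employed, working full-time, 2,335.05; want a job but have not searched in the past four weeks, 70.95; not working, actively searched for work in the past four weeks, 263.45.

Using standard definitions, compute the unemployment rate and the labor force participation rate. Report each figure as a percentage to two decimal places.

Unemployment rate ≈ 9.04%; labor force participation rate ≈ 77.26%.

Employed = 569.52 + 2,335.05 = 2,904.57 thousand.
Unemployed = 25.39 + 263.45 = 288.84 thousand (jobless and actively searching, or on temporary layoff).
Labor force = 2,904.57 + 288.84 = 3,193.41 thousand.
Not in labor force = 485.52 + 383.49 + 70.95 = 939.96 thousand (those not working and not actively searching are outside the labor force — including those who want a job but have given up searching).
Civilian working-age population = 3,193.41 + 939.96 = 4,133.37 thousand.
Unemployment rate = 288.84 / 3,193.41 = 9.04%.
Labor force participation rate = 3,193.41 / 4,133.37 = 77.26%.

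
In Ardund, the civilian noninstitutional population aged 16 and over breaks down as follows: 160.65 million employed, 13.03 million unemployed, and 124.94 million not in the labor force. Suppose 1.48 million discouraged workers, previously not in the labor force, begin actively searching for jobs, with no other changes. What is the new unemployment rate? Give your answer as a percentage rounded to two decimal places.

New unemployment rate ≈ 8.28%.

Initially, labor force = 160.65 + 13.03 = 173.68 million, so u = 13.03/173.68 = 7.50%.
After the change, unemployed and labor force both rise by 1.48 → E = 160.65, U = 14.51, labor force = 175.16 million.
New unemployment rate = 14.51 / 175.16 = 8.28%.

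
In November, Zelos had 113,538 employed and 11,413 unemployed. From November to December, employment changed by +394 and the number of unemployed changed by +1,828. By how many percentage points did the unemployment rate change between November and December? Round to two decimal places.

The unemployment rate changed by +1.28 percentage points.

November: labor force = 113,538 + 11,413 = 124,951; u = 11,413/124,951 = 9.13%.
December: labor force = 113,932 + 13,241 = 127,173; u = 13,241/127,173 = 10.41%.
Change = 10.41% − 9.13% = +1.28 pp.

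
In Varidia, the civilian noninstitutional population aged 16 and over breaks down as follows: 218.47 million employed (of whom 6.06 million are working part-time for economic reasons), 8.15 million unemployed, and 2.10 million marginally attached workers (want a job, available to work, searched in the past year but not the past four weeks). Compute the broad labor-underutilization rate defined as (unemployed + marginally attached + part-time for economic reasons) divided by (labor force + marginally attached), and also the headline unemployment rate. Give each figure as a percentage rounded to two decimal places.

Labor force = 218.47 + 8.15 = 226.62 million.
Numerator = 8.15 + 2.10 + 6.06 = 16.31 million.
Denominator = 226.62 + 2.10 = 228.72 million.
Broad rate = 16.31 / 228.72 = 7.13%.
Headline unemployment rate = 8.15 / 226.62 = 3.60%.

Broad underutilization rate ≈ 7.13%; headline unemployment rate ≈ 3.60%.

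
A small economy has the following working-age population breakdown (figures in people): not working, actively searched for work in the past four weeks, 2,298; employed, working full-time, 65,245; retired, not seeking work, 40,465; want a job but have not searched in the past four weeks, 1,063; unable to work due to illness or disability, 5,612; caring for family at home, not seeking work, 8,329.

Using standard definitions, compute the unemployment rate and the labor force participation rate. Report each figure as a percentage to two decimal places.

Unemployment rate ≈ 3.40%; labor force participation rate ≈ 54.91%.

Employed = 65,245.
Unemployed = 2,298.
Labor force = 65,245 + 2,298 = 67,543.
Not in labor force = 40,465 + 1,063 + 5,612 + 8,329 = 55,469 (those not working and not actively searching are outside the labor force — including those who want a job but have given up searching).
Civilian working-age population = 67,543 + 55,469 = 123,012.
Unemployment rate = 2,298 / 67,543 = 3.40%.
Labor force participation rate = 67,543 / 123,012 = 54.91%.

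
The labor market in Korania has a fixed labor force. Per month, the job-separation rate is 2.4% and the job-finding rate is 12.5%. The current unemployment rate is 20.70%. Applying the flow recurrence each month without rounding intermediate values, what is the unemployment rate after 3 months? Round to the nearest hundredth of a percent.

Unemployment rate after three months ≈ 18.94%.

With a fixed labor force, u_{t+1} = u_t + s·(1−u_t) − f·u_t = u_t·(1−s−f) + s.
Here 1−s−f = 0.851 and s = 0.024.
u_1 = 0.207000 × 0.851 + 0.024 = 0.200157.
u_2 = 0.200157 × 0.851 + 0.024 = 0.194334.
u_3 = 0.194334 × 0.851 + 0.024 = 0.189378.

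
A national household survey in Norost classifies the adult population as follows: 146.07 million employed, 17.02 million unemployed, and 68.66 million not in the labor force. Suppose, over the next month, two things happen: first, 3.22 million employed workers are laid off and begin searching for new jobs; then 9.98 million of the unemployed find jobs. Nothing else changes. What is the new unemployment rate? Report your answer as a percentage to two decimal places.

Initially, labor force = 146.07 + 17.02 = 163.09 million, so u = 17.02/163.09 = 10.44%.
After the first change, employed falls and unemployed rises by 3.22; labor force unchanged → E = 142.85, U = 20.24, labor force = 163.09 million.
After the second change, unemployed falls and employed rises by 9.98; labor force unchanged → E = 152.83, U = 10.26, labor force = 163.09 million.
New unemployment rate = 10.26 / 163.09 = 6.29%.

New unemployment rate ≈ 6.29%.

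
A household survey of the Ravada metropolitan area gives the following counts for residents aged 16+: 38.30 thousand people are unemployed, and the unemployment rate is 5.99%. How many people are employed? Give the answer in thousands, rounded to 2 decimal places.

About 601.10 thousand are employed.

Labor force = U / u = 38.30 / 0.0599 ≈ 639.40 thousand.
Employed = labor force − unemployed = 639.40 − 38.30 = 601.10 thousand.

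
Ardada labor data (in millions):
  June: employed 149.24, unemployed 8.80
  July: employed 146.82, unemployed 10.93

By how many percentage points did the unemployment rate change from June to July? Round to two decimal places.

June: labor force = 149.24 + 8.80 = 158.04; u = 8.80/158.04 = 5.57%.
July: labor force = 146.82 + 10.93 = 157.75; u = 10.93/157.75 = 6.93%.
Change = 6.93% − 5.57% = +1.36 pp.

The unemployment rate changed by +1.36 percentage points.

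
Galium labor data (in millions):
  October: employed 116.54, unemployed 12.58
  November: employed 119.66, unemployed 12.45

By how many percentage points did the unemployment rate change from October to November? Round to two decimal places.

October: labor force = 116.54 + 12.58 = 129.12; u = 12.58/129.12 = 9.74%.
November: labor force = 119.66 + 12.45 = 132.11; u = 12.45/132.11 = 9.42%.
Change = 9.42% − 9.74% = −0.32 pp.

The unemployment rate changed by −0.32 percentage points.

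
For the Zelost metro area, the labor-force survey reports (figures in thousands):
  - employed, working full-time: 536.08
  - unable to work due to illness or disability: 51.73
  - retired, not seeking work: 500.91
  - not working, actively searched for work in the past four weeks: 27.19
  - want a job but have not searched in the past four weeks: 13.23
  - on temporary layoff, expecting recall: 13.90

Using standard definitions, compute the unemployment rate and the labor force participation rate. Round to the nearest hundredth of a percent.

Employed = 536.08 thousand.
Unemployed = 27.19 + 13.90 = 41.09 thousand (jobless and actively searching, or on temporary layoff).
Labor force = 536.08 + 41.09 = 577.17 thousand.
Not in labor force = 51.73 + 500.91 + 13.23 = 565.87 thousand (those not working and not actively searching are outside the labor force — including those who want a job but have given up searching).
Civilian working-age population = 577.17 + 565.87 = 1,143.04 thousand.
Unemployment rate = 41.09 / 577.17 = 7.12%.
Labor force participation rate = 577.17 / 1,143.04 = 50.49%.

Unemployment rate ≈ 7.12%; labor force participation rate ≈ 50.49%.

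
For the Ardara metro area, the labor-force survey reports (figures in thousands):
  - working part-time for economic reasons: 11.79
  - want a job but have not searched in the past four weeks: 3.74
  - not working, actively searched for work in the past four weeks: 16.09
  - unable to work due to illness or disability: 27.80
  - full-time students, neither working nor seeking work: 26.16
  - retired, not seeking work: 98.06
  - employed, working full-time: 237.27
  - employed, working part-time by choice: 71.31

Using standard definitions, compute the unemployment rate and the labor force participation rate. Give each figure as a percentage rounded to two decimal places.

Employed = 11.79 + 237.27 + 71.31 = 320.37 thousand (anyone who worked, including part-time for economic reasons, counts as employed).
Unemployed = 16.09 thousand.
Labor force = 320.37 + 16.09 = 336.46 thousand.
Not in labor force = 3.74 + 27.80 + 26.16 + 98.06 = 155.76 thousand (those not working and not actively searching are outside the labor force — including those who want a job but have given up searching).
Civilian working-age population = 336.46 + 155.76 = 492.22 thousand.
Unemployment rate = 16.09 / 336.46 = 4.78%.
Labor force participation rate = 336.46 / 492.22 = 68.36%.

Unemployment rate ≈ 4.78%; labor force participation rate ≈ 68.36%.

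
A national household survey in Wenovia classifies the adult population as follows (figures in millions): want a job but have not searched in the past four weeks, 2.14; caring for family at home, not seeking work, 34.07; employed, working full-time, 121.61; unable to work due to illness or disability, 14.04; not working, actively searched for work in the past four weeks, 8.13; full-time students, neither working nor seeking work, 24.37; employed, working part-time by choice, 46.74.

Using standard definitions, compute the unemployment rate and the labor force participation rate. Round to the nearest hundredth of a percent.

Employed = 121.61 + 46.74 = 168.35 million.
Unemployed = 8.13 million.
Labor force = 168.35 + 8.13 = 176.48 million.
Not in labor force = 2.14 + 34.07 + 14.04 + 24.37 = 74.62 million (those not working and not actively searching are outside the labor force — including those who want a job but have given up searching).
Civilian working-age population = 176.48 + 74.62 = 251.10 million.
Unemployment rate = 8.13 / 176.48 = 4.61%.
Labor force participation rate = 176.48 / 251.10 = 70.28%.

Unemployment rate ≈ 4.61%; labor force participation rate ≈ 70.28%.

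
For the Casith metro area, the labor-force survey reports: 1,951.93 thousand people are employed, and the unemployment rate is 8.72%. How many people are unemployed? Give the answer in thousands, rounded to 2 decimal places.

Let U be the number unemployed. The labor force is E + U, and U/(E+U) = 0.0872.
So U = 0.0872 × 1,951.93 / (1 − 0.0872) = 170.2083 / 0.9128 ≈ 186.47 thousand.

About 186.47 thousand are unemployed.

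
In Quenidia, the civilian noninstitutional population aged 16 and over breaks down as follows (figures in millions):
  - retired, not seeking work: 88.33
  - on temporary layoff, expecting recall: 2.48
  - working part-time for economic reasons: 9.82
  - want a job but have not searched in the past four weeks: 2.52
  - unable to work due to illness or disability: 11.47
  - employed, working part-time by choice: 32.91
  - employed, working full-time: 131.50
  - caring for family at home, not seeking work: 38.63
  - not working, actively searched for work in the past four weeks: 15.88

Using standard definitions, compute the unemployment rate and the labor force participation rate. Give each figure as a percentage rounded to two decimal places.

Unemployment rate ≈ 9.53%; labor force participation rate ≈ 57.74%.

Employed = 9.82 + 32.91 + 131.50 = 174.23 million (anyone who worked, including part-time for economic reasons, counts as employed).
Unemployed = 2.48 + 15.88 = 18.36 million (jobless and actively searching, or on temporary layoff).
Labor force = 174.23 + 18.36 = 192.59 million.
Not in labor force = 88.33 + 2.52 + 11.47 + 38.63 = 140.95 million (those not working and not actively searching are outside the labor force — including those who want a job but have given up searching).
Civilian working-age population = 192.59 + 140.95 = 333.54 million.
Unemployment rate = 18.36 / 192.59 = 9.53%.
Labor force participation rate = 192.59 / 333.54 = 57.74%.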